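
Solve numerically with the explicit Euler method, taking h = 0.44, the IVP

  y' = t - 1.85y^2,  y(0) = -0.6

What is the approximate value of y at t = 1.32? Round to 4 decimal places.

-2.4419

Euler: y_{n+1} = y_n + h·f(t_n, y_n).
t=0.000000, y=-0.600000: f=-0.666000 → y ← -0.600000 + 0.44·(-0.666000) = -0.893040
t=0.440000, y=-0.893040: f=-1.035413 → y ← -0.893040 + 0.44·(-1.035413) = -1.348622
t=0.880000, y=-1.348622: f=-2.484744 → y ← -1.348622 + 0.44·(-2.484744) = -2.441909
y(1.32) ≈ -2.4419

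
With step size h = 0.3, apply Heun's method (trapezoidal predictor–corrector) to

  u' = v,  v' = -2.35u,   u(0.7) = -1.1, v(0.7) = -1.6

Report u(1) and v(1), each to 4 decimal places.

Heun on (u,v): k1 = f(s_n, state_n); k2 = f(s_n + h, state_n + h·k1); state_{n+1} = state_n + (h/2)·(k1 + k2).
0.700000: (-1.100000, -1.600000)
  k1 = (-1.600000, 2.585000)
  predictor → (-1.580000, -0.824500)
  k2 = (-0.824500, 3.713000)
  → (-1.463675, -0.655300)
(u(1), v(1)) ≈ (-1.4637, -0.6553)

-1.4637, -0.6553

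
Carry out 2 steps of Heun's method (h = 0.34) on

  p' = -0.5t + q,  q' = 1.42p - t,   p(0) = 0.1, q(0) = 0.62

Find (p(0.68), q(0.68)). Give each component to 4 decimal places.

Heun on (p,q): k1 = f(t_n, state_n); k2 = f(t_n + h, state_n + h·k1); state_{n+1} = state_n + (h/2)·(k1 + k2).
0.000000: (0.100000, 0.620000)
  k1 = (0.620000, 0.142000)
  predictor → (0.310800, 0.668280)
  k2 = (0.498280, 0.101336)
  → (0.290108, 0.661367)
0.340000: (0.290108, 0.661367)
  k1 = (0.491367, 0.071953)
  predictor → (0.457172, 0.685831)
  k2 = (0.345831, -0.030815)
  → (0.432431, 0.668361)
(p(0.68), q(0.68)) ≈ (0.4324, 0.6684)

0.4324, 0.6684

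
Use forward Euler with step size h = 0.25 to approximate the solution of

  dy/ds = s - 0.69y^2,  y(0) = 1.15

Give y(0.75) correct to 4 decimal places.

Euler: y_{n+1} = y_n + h·f(s_n, y_n).
s=0.000000, y=1.150000: f=-0.912525 → y ← 1.150000 + 0.25·(-0.912525) = 0.921869
s=0.250000, y=0.921869: f=-0.336391 → y ← 0.921869 + 0.25·(-0.336391) = 0.837771
s=0.500000, y=0.837771: f=0.015716 → y ← 0.837771 + 0.25·0.015716 = 0.841700
y(0.75) ≈ 0.8417

0.8417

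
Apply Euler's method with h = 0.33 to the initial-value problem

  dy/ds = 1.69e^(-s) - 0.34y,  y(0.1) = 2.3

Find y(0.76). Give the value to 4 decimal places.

2.6236

Euler: y_{n+1} = y_n + h·f(s_n, y_n).
s=0.100000, y=2.300000: f=0.747175 → y ← 2.300000 + 0.33·0.747175 = 2.546568
s=0.430000, y=2.546568: f=0.233527 → y ← 2.546568 + 0.33·0.233527 = 2.623632
y(0.76) ≈ 2.6236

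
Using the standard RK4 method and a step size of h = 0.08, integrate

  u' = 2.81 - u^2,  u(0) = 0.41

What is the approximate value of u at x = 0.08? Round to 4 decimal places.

RK4: k1 = f(x_n, u_n); k2 = f(x_n + h/2, u_n + (h/2)·k1); k3 = f(x_n + h/2, u_n + (h/2)·k2); k4 = f(x_n + h, u_n + h·k3); u_{n+1} = u_n + (h/6)·(k1 + 2k2 + 2k3 + k4).
x=0.000000, u=0.410000:
  k1 = f(0.000000, 0.410000) = 2.641900
  k2 = f(0.040000, 0.515676) = 2.544078
  k3 = f(0.040000, 0.511763) = 2.548098
  k4 = f(0.080000, 0.613848) = 2.433191
  u ← 0.410000 + (0.08/6)·(k1 + 2k2 + 2k3 + k4) = 0.613459
u(0.08) ≈ 0.6135

0.6135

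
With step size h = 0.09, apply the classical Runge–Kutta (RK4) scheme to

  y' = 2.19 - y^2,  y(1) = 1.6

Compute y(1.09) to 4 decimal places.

1.5710

RK4: k1 = f(x_n, y_n); k2 = f(x_n + h/2, y_n + (h/2)·k1); k3 = f(x_n + h/2, y_n + (h/2)·k2); k4 = f(x_n + h, y_n + h·k3); y_{n+1} = y_n + (h/6)·(k1 + 2k2 + 2k3 + k4).
x=1.000000, y=1.600000:
  k1 = f(1.000000, 1.600000) = -0.370000
  k2 = f(1.045000, 1.583350) = -0.316997
  k3 = f(1.045000, 1.585735) = -0.324556
  k4 = f(1.090000, 1.570790) = -0.277381
  y ← 1.600000 + (0.09/6)·(k1 + 2k2 + 2k3 + k4) = 1.571043
y(1.09) ≈ 1.5710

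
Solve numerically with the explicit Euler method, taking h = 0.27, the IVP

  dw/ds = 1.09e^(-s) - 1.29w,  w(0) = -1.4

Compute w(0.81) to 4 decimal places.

Euler: w_{n+1} = w_n + h·f(s_n, w_n).
s=0.000000, w=-1.400000: f=2.896000 → w ← -1.400000 + 0.27·2.896000 = -0.618080
s=0.270000, w=-0.618080: f=1.629407 → w ← -0.618080 + 0.27·1.629407 = -0.178140
s=0.540000, w=-0.178140: f=0.864996 → w ← -0.178140 + 0.27·0.864996 = 0.055409
w(0.81) ≈ 0.0554

0.0554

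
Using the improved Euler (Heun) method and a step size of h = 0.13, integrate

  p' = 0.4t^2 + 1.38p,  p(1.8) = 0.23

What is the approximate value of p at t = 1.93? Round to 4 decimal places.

Heun: k1 = f(t_n, p_n); k2 = f(t_n + h, p_n + h·k1); p_{n+1} = p_n + (h/2)·(k1 + k2).
t=1.800000, p=0.230000:
  k1 = f(1.800000, 0.230000) = 1.613400
  k2 = f(1.930000, 0.439742) = 2.096804
  p ← 0.230000 + (0.13/2)·(1.613400 + 2.096804) = 0.471163
p(1.93) ≈ 0.4712

0.4712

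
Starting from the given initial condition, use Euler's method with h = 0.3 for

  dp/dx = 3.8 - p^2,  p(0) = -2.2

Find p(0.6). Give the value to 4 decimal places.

Euler: p_{n+1} = p_n + h·f(x_n, p_n).
x=0.000000, p=-2.200000: f=-1.040000 → p ← -2.200000 + 0.3·(-1.040000) = -2.512000
x=0.300000, p=-2.512000: f=-2.510144 → p ← -2.512000 + 0.3·(-2.510144) = -3.265043
p(0.6) ≈ -3.2650

-3.2650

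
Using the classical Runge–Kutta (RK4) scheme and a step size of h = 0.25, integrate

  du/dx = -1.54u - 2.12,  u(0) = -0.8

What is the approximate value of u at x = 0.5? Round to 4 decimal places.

-1.1096

RK4: k1 = f(x_n, u_n); k2 = f(x_n + h/2, u_n + (h/2)·k1); k3 = f(x_n + h/2, u_n + (h/2)·k2); k4 = f(x_n + h, u_n + h·k3); u_{n+1} = u_n + (h/6)·(k1 + 2k2 + 2k3 + k4).
x=0.000000, u=-0.800000:
  k1 = f(0.000000, -0.800000) = -0.888000
  k2 = f(0.125000, -0.911000) = -0.717060
  k3 = f(0.125000, -0.889633) = -0.749966
  k4 = f(0.250000, -0.987491) = -0.599263
  u ← -0.800000 + (0.25/6)·(k1 + 2k2 + 2k3 + k4) = -0.984221
x=0.250000, u=-0.984221:
  k1 = f(0.250000, -0.984221) = -0.604299
  k2 = f(0.375000, -1.059759) = -0.487971
  k3 = f(0.375000, -1.045218) = -0.510364
  k4 = f(0.500000, -1.111813) = -0.407809
  u ← -0.984221 + (0.25/6)·(k1 + 2k2 + 2k3 + k4) = -1.109587
u(0.5) ≈ -1.1096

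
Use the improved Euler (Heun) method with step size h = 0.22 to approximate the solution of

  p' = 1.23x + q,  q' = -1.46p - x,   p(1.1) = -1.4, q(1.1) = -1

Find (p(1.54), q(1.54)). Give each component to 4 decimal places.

Heun on (p,q): k1 = f(x_n, state_n); k2 = f(x_n + h, state_n + h·k1); state_{n+1} = state_n + (h/2)·(k1 + k2).
1.100000: (-1.400000, -1.000000)
  k1 = (0.353000, 0.944000)
  predictor → (-1.322340, -0.792320)
  k2 = (0.831280, 0.610616)
  → (-1.269729, -0.828992)
1.320000: (-1.269729, -0.828992)
  k1 = (0.794608, 0.533805)
  predictor → (-1.094915, -0.711555)
  k2 = (1.182645, 0.058577)
  → (-1.052231, -0.763830)
(p(1.54), q(1.54)) ≈ (-1.0522, -0.7638)

-1.0522, -0.7638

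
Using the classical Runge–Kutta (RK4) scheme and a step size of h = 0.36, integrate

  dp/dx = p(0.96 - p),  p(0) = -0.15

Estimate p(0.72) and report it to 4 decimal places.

RK4: k1 = f(x_n, p_n); k2 = f(x_n + h/2, p_n + (h/2)·k1); k3 = f(x_n + h/2, p_n + (h/2)·k2); k4 = f(x_n + h, p_n + h·k3); p_{n+1} = p_n + (h/6)·(k1 + 2k2 + 2k3 + k4).
x=0.000000, p=-0.150000:
  k1 = f(0.000000, -0.150000) = -0.166500
  k2 = f(0.180000, -0.179970) = -0.205160
  k3 = f(0.180000, -0.186929) = -0.214394
  k4 = f(0.360000, -0.227182) = -0.269706
  p ← -0.150000 + (0.36/6)·(k1 + 2k2 + 2k3 + k4) = -0.226519
x=0.360000, p=-0.226519:
  k1 = f(0.360000, -0.226519) = -0.268769
  k2 = f(0.540000, -0.274897) = -0.339470
  k3 = f(0.540000, -0.287624) = -0.358846
  k4 = f(0.720000, -0.355703) = -0.468000
  p ← -0.226519 + (0.36/6)·(k1 + 2k2 + 2k3 + k4) = -0.354523
p(0.72) ≈ -0.3545

-0.3545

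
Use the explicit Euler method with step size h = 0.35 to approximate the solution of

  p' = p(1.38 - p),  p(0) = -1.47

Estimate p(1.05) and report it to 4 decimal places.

-29.9557

Euler: p_{n+1} = p_n + h·f(s_n, p_n).
s=0.000000, p=-1.470000: f=-4.189500 → p ← -1.470000 + 0.35·(-4.189500) = -2.936325
s=0.350000, p=-2.936325: f=-12.674133 → p ← -2.936325 + 0.35·(-12.674133) = -7.372272
s=0.700000, p=-7.372272: f=-64.524123 → p ← -7.372272 + 0.35·(-64.524123) = -29.955714
p(1.05) ≈ -29.9557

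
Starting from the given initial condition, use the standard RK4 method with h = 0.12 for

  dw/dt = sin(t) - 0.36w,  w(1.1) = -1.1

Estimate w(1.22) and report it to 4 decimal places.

-0.9459

RK4: k1 = f(t_n, w_n); k2 = f(t_n + h/2, w_n + (h/2)·k1); k3 = f(t_n + h/2, w_n + (h/2)·k2); k4 = f(t_n + h, w_n + h·k3); w_{n+1} = w_n + (h/6)·(k1 + 2k2 + 2k3 + k4).
t=1.100000, w=-1.100000:
  k1 = f(1.100000, -1.100000) = 1.287207
  k2 = f(1.160000, -1.022768) = 1.284999
  k3 = f(1.160000, -1.022900) = 1.285047
  k4 = f(1.220000, -0.945794) = 1.279585
  w ← -1.100000 + (0.12/6)·(k1 + 2k2 + 2k3 + k4) = -0.945862
w(1.22) ≈ -0.9459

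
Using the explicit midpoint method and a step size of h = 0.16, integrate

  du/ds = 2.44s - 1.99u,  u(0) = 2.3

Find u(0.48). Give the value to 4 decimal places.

Midpoint: k1 = f(s_n, u_n); k2 = f(s_n + h/2, u_n + (h/2)·k1); u_{n+1} = u_n + h·k2.
s=0.000000, u=2.300000:
  k1 = f(0.000000, 2.300000) = -4.577000
  k2 = f(0.080000, 1.933840) = -3.653142
  u ← 2.300000 + 0.16·(-3.653142) = 1.715497
s=0.160000, u=1.715497:
  k1 = f(0.160000, 1.715497) = -3.023440
  k2 = f(0.240000, 1.473622) = -2.346908
  u ← 1.715497 + 0.16·(-2.346908) = 1.339992
s=0.320000, u=1.339992:
  k1 = f(0.320000, 1.339992) = -1.885784
  k2 = f(0.400000, 1.189129) = -1.390367
  u ← 1.339992 + 0.16·(-1.390367) = 1.117533
u(0.48) ≈ 1.1175

1.1175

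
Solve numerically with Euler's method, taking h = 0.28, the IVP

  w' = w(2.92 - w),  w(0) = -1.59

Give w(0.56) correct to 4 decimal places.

-10.1639

Euler: w_{n+1} = w_n + h·f(s_n, w_n).
s=0.000000, w=-1.590000: f=-7.170900 → w ← -1.590000 + 0.28·(-7.170900) = -3.597852
s=0.280000, w=-3.597852: f=-23.450267 → w ← -3.597852 + 0.28·(-23.450267) = -10.163927
w(0.56) ≈ -10.1639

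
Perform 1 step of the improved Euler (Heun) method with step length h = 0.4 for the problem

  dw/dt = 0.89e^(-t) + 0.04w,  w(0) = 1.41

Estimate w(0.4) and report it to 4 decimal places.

Heun: k1 = f(t_n, w_n); k2 = f(t_n + h, w_n + h·k1); w_{n+1} = w_n + (h/2)·(k1 + k2).
t=0.000000, w=1.410000:
  k1 = f(0.000000, 1.410000) = 0.946400
  k2 = f(0.400000, 1.788560) = 0.668127
  w ← 1.410000 + (0.4/2)·(0.946400 + 0.668127) = 1.732905
w(0.4) ≈ 1.7329

1.7329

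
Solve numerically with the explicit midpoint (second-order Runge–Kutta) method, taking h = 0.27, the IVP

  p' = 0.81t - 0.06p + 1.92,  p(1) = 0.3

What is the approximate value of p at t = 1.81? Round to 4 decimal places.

Midpoint: k1 = f(t_n, p_n); k2 = f(t_n + h/2, p_n + (h/2)·k1); p_{n+1} = p_n + h·k2.
t=1.000000, p=0.300000:
  k1 = f(1.000000, 0.300000) = 2.712000
  k2 = f(1.135000, 0.666120) = 2.799383
  p ← 0.300000 + 0.27·2.799383 = 1.055833
t=1.270000, p=1.055833:
  k1 = f(1.270000, 1.055833) = 2.885350
  k2 = f(1.405000, 1.445356) = 2.971329
  p ← 1.055833 + 0.27·2.971329 = 1.858092
t=1.540000, p=1.858092:
  k1 = f(1.540000, 1.858092) = 3.055914
  k2 = f(1.675000, 2.270641) = 3.140512
  p ← 1.858092 + 0.27·3.140512 = 2.706030
p(1.81) ≈ 2.7060

2.7060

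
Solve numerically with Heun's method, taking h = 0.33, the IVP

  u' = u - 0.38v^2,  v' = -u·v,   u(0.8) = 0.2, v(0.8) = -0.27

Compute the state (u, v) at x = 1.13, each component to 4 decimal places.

0.2668, -0.2504

Heun on (u,v): k1 = f(x_n, state_n); k2 = f(x_n + h, state_n + h·k1); state_{n+1} = state_n + (h/2)·(k1 + k2).
0.800000: (0.200000, -0.270000)
  k1 = (0.172298, 0.054000)
  predictor → (0.256858, -0.252180)
  k2 = (0.232692, 0.064775)
  → (0.266823, -0.250402)
(u(1.13), v(1.13)) ≈ (0.2668, -0.2504)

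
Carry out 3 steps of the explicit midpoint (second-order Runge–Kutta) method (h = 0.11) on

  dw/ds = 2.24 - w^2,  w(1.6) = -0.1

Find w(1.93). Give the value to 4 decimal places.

0.6037

Midpoint: k1 = f(s_n, w_n); k2 = f(s_n + h/2, w_n + (h/2)·k1); w_{n+1} = w_n + h·k2.
s=1.600000, w=-0.100000:
  k1 = f(1.600000, -0.100000) = 2.230000
  k2 = f(1.655000, 0.022650) = 2.239487
  w ← -0.100000 + 0.11·2.239487 = 0.146344
s=1.710000, w=0.146344:
  k1 = f(1.710000, 0.146344) = 2.218584
  k2 = f(1.765000, 0.268366) = 2.167980
  w ← 0.146344 + 0.11·2.167980 = 0.384821
s=1.820000, w=0.384821:
  k1 = f(1.820000, 0.384821) = 2.091913
  k2 = f(1.875000, 0.499877) = 1.990123
  w ← 0.384821 + 0.11·1.990123 = 0.603735
w(1.93) ≈ 0.6037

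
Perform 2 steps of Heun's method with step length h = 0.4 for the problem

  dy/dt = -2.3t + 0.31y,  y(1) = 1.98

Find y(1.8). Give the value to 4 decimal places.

Heun: k1 = f(t_n, y_n); k2 = f(t_n + h, y_n + h·k1); y_{n+1} = y_n + (h/2)·(k1 + k2).
t=1.000000, y=1.980000:
  k1 = f(1.000000, 1.980000) = -1.686200
  k2 = f(1.400000, 1.305520) = -2.815289
  y ← 1.980000 + (0.4/2)·(-1.686200 + (-2.815289)) = 1.079702
t=1.400000, y=1.079702:
  k1 = f(1.400000, 1.079702) = -2.885292
  k2 = f(1.800000, -0.074415) = -4.163069
  y ← 1.079702 + (0.4/2)·(-2.885292 + (-4.163069)) = -0.329970
y(1.8) ≈ -0.3300

-0.3300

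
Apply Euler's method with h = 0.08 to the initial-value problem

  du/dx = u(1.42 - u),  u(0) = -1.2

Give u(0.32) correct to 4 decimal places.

-2.8997

Euler: u_{n+1} = u_n + h·f(x_n, u_n).
x=0.000000, u=-1.200000: f=-3.144000 → u ← -1.200000 + 0.08·(-3.144000) = -1.451520
x=0.080000, u=-1.451520: f=-4.168069 → u ← -1.451520 + 0.08·(-4.168069) = -1.784965
x=0.160000, u=-1.784965: f=-5.720753 → u ← -1.784965 + 0.08·(-5.720753) = -2.242626
x=0.240000, u=-2.242626: f=-8.213899 → u ← -2.242626 + 0.08·(-8.213899) = -2.899738
u(0.32) ≈ -2.8997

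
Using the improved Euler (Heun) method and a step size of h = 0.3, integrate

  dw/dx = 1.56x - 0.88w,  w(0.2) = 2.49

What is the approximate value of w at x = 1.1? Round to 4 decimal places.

1.8364

Heun: k1 = f(x_n, w_n); k2 = f(x_n + h, w_n + h·k1); w_{n+1} = w_n + (h/2)·(k1 + k2).
x=0.200000, w=2.490000:
  k1 = f(0.200000, 2.490000) = -1.879200
  k2 = f(0.500000, 1.926240) = -0.915091
  w ← 2.490000 + (0.3/2)·(-1.879200 + (-0.915091)) = 2.070856
x=0.500000, w=2.070856:
  k1 = f(0.500000, 2.070856) = -1.042354
  k2 = f(0.800000, 1.758150) = -0.299172
  w ← 2.070856 + (0.3/2)·(-1.042354 + (-0.299172)) = 1.869627
x=0.800000, w=1.869627:
  k1 = f(0.800000, 1.869627) = -0.397272
  k2 = f(1.100000, 1.750446) = 0.175608
  w ← 1.869627 + (0.3/2)·(-0.397272 + 0.175608) = 1.836378
w(1.1) ≈ 1.8364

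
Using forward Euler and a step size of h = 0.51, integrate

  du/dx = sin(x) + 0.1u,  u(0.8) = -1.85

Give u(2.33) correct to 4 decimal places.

-0.7315

Euler: u_{n+1} = u_n + h·f(x_n, u_n).
x=0.800000, u=-1.850000: f=0.532356 → u ← -1.850000 + 0.51·0.532356 = -1.578498
x=1.310000, u=-1.578498: f=0.808335 → u ← -1.578498 + 0.51·0.808335 = -1.166247
x=1.820000, u=-1.166247: f=0.852484 → u ← -1.166247 + 0.51·0.852484 = -0.731480
u(2.33) ≈ -0.7315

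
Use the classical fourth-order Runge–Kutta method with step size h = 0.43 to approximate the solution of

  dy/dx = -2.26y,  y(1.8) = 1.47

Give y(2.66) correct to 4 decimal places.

0.2174

RK4: k1 = f(x_n, y_n); k2 = f(x_n + h/2, y_n + (h/2)·k1); k3 = f(x_n + h/2, y_n + (h/2)·k2); k4 = f(x_n + h, y_n + h·k3); y_{n+1} = y_n + (h/6)·(k1 + 2k2 + 2k3 + k4).
x=1.800000, y=1.470000:
  k1 = f(1.800000, 1.470000) = -3.322200
  k2 = f(2.015000, 0.755727) = -1.707943
  k3 = f(2.015000, 1.102792) = -2.492310
  k4 = f(2.230000, 0.398306) = -0.900173
  y ← 1.470000 + (0.43/6)·(k1 + 2k2 + 2k3 + k4) = 0.565360
x=2.230000, y=0.565360:
  k1 = f(2.230000, 0.565360) = -1.277714
  k2 = f(2.445000, 0.290652) = -0.656873
  k3 = f(2.445000, 0.424133) = -0.958540
  k4 = f(2.660000, 0.153188) = -0.346205
  y ← 0.565360 + (0.43/6)·(k1 + 2k2 + 2k3 + k4) = 0.217437
y(2.66) ≈ 0.2174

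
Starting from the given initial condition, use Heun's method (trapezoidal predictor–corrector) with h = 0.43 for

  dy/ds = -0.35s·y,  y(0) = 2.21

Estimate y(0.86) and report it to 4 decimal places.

1.9399

Heun: k1 = f(s_n, y_n); k2 = f(s_n + h, y_n + h·k1); y_{n+1} = y_n + (h/2)·(k1 + k2).
s=0.000000, y=2.210000:
  k1 = f(0.000000, 2.210000) = 0.000000
  k2 = f(0.430000, 2.210000) = -0.332605
  y ← 2.210000 + (0.43/2)·(0.000000 + (-0.332605)) = 2.138490
s=0.430000, y=2.138490:
  k1 = f(0.430000, 2.138490) = -0.321843
  k2 = f(0.860000, 2.000098) = -0.602029
  y ← 2.138490 + (0.43/2)·(-0.321843 + (-0.602029)) = 1.939857
y(0.86) ≈ 1.9399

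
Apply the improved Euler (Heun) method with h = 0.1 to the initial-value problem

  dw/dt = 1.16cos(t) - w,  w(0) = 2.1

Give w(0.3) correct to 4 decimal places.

Heun: k1 = f(t_n, w_n); k2 = f(t_n + h, w_n + h·k1); w_{n+1} = w_n + (h/2)·(k1 + k2).
t=0.000000, w=2.100000:
  k1 = f(0.000000, 2.100000) = -0.940000
  k2 = f(0.100000, 2.006000) = -0.851795
  w ← 2.100000 + (0.1/2)·(-0.940000 + (-0.851795)) = 2.010410
t=0.100000, w=2.010410:
  k1 = f(0.100000, 2.010410) = -0.856205
  k2 = f(0.200000, 1.924790) = -0.787912
  w ← 2.010410 + (0.1/2)·(-0.856205 + (-0.787912)) = 1.928204
t=0.200000, w=1.928204:
  k1 = f(0.200000, 1.928204) = -0.791327
  k2 = f(0.300000, 1.849072) = -0.740881
  w ← 1.928204 + (0.1/2)·(-0.791327 + (-0.740881)) = 1.851594
w(0.3) ≈ 1.8516

1.8516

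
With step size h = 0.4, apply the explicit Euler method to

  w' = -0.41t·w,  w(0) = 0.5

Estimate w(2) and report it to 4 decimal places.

Euler: w_{n+1} = w_n + h·f(t_n, w_n).
t=0.000000, w=0.500000: f=0.000000 → w ← 0.500000 + 0.4·0.000000 = 0.500000
t=0.400000, w=0.500000: f=-0.082000 → w ← 0.500000 + 0.4·(-0.082000) = 0.467200
t=0.800000, w=0.467200: f=-0.153242 → w ← 0.467200 + 0.4·(-0.153242) = 0.405903
t=1.200000, w=0.405903: f=-0.199704 → w ← 0.405903 + 0.4·(-0.199704) = 0.326022
t=1.600000, w=0.326022: f=-0.213870 → w ← 0.326022 + 0.4·(-0.213870) = 0.240474
w(2) ≈ 0.2405

0.2405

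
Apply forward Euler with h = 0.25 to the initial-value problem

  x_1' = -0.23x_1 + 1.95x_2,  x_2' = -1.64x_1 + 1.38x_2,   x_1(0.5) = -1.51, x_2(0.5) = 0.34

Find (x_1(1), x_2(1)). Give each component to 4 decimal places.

-0.6604, 1.9633

Euler on (x_1,x_2): x_1_{n+1} = x_1_n + h·x_1', x_2_{n+1} = x_2_n + h·x_2'.
0.500000: (-1.510000, 0.340000); f=(1.010300, 2.945600) → (-1.257425, 1.076400)
0.750000: (-1.257425, 1.076400); f=(2.388188, 3.547609) → (-0.660378, 1.963302)
(x_1(1), x_2(1)) ≈ (-0.6604, 1.9633)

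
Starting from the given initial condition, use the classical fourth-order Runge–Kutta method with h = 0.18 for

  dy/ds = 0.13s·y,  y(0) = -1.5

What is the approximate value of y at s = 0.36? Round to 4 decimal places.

-1.5127

RK4: k1 = f(s_n, y_n); k2 = f(s_n + h/2, y_n + (h/2)·k1); k3 = f(s_n + h/2, y_n + (h/2)·k2); k4 = f(s_n + h, y_n + h·k3); y_{n+1} = y_n + (h/6)·(k1 + 2k2 + 2k3 + k4).
s=0.000000, y=-1.500000:
  k1 = f(0.000000, -1.500000) = 0.000000
  k2 = f(0.090000, -1.500000) = -0.017550
  k3 = f(0.090000, -1.501580) = -0.017568
  k4 = f(0.180000, -1.503162) = -0.035174
  y ← -1.500000 + (0.18/6)·(k1 + 2k2 + 2k3 + k4) = -1.503162
s=0.180000, y=-1.503162:
  k1 = f(0.180000, -1.503162) = -0.035174
  k2 = f(0.270000, -1.506328) = -0.052872
  k3 = f(0.270000, -1.507921) = -0.052928
  k4 = f(0.360000, -1.512689) = -0.070794
  y ← -1.503162 + (0.18/6)·(k1 + 2k2 + 2k3 + k4) = -1.512689
y(0.36) ≈ -1.5127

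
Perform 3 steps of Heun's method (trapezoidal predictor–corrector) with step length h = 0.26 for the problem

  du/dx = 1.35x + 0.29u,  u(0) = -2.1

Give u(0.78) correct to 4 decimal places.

-2.1931

Heun: k1 = f(x_n, u_n); k2 = f(x_n + h, u_n + h·k1); u_{n+1} = u_n + (h/2)·(k1 + k2).
x=0.000000, u=-2.100000:
  k1 = f(0.000000, -2.100000) = -0.609000
  k2 = f(0.260000, -2.258340) = -0.303919
  u ← -2.100000 + (0.26/2)·(-0.609000 + (-0.303919)) = -2.218679
x=0.260000, u=-2.218679:
  k1 = f(0.260000, -2.218679) = -0.292417
  k2 = f(0.520000, -2.294708) = 0.036535
  u ← -2.218679 + (0.26/2)·(-0.292417 + 0.036535) = -2.251944
x=0.520000, u=-2.251944:
  k1 = f(0.520000, -2.251944) = 0.048936
  k2 = f(0.780000, -2.239221) = 0.403626
  u ← -2.251944 + (0.26/2)·(0.048936 + 0.403626) = -2.193111
u(0.78) ≈ -2.1931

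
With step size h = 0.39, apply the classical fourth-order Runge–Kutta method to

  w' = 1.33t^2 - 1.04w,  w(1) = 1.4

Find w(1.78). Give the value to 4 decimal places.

2.1354

RK4: k1 = f(t_n, w_n); k2 = f(t_n + h/2, w_n + (h/2)·k1); k3 = f(t_n + h/2, w_n + (h/2)·k2); k4 = f(t_n + h, w_n + h·k3); w_{n+1} = w_n + (h/6)·(k1 + 2k2 + 2k3 + k4).
t=1.000000, w=1.400000:
  k1 = f(1.000000, 1.400000) = -0.126000
  k2 = f(1.195000, 1.375430) = 0.468826
  k3 = f(1.195000, 1.491421) = 0.348195
  k4 = f(1.390000, 1.535796) = 0.972465
  w ← 1.400000 + (0.39/6)·(k1 + 2k2 + 2k3 + k4) = 1.561233
t=1.390000, w=1.561233:
  k1 = f(1.390000, 1.561233) = 0.946011
  k2 = f(1.585000, 1.745705) = 1.525726
  k3 = f(1.585000, 1.858750) = 1.408160
  k4 = f(1.780000, 2.110415) = 2.019140
  w ← 1.561233 + (0.39/6)·(k1 + 2k2 + 2k3 + k4) = 2.135373
w(1.78) ≈ 2.1354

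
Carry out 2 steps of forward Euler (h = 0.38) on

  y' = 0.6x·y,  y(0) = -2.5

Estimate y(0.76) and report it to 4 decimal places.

Euler: y_{n+1} = y_n + h·f(x_n, y_n).
x=0.000000, y=-2.500000: f=0.000000 → y ← -2.500000 + 0.38·0.000000 = -2.500000
x=0.380000, y=-2.500000: f=-0.570000 → y ← -2.500000 + 0.38·(-0.570000) = -2.716600
y(0.76) ≈ -2.7166

-2.7166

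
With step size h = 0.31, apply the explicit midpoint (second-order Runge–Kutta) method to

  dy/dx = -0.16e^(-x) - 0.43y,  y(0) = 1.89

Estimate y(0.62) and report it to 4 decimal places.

1.3859

Midpoint: k1 = f(x_n, y_n); k2 = f(x_n + h/2, y_n + (h/2)·k1); y_{n+1} = y_n + h·k2.
x=0.000000, y=1.890000:
  k1 = f(0.000000, 1.890000) = -0.972700
  k2 = f(0.155000, 1.739231) = -0.884896
  y ← 1.890000 + 0.31·(-0.884896) = 1.615682
x=0.310000, y=1.615682:
  k1 = f(0.310000, 1.615682) = -0.812095
  k2 = f(0.465000, 1.489808) = -0.741119
  y ← 1.615682 + 0.31·(-0.741119) = 1.385935
y(0.62) ≈ 1.3859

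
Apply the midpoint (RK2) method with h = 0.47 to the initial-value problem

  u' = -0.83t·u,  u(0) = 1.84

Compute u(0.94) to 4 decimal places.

Midpoint: k1 = f(t_n, u_n); k2 = f(t_n + h/2, u_n + (h/2)·k1); u_{n+1} = u_n + h·k2.
t=0.000000, u=1.840000:
  k1 = f(0.000000, 1.840000) = 0.000000
  k2 = f(0.235000, 1.840000) = -0.358892
  u ← 1.840000 + 0.47·(-0.358892) = 1.671321
t=0.470000, u=1.671321:
  k1 = f(0.470000, 1.671321) = -0.651982
  k2 = f(0.705000, 1.518105) = -0.888319
  u ← 1.671321 + 0.47·(-0.888319) = 1.253811
u(0.94) ≈ 1.2538

1.2538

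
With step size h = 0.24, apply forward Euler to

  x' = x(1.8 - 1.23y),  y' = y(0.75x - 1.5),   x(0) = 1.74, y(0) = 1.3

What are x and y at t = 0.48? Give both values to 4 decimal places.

1.9447, 1.1999

Euler on (x,y): x_{n+1} = x_n + h·x', y_{n+1} = y_n + h·y'.
0.000000: (1.740000, 1.300000); f=(0.349740, -0.253500) → (1.823938, 1.239160)
0.240000: (1.823938, 1.239160); f=(0.503103, -0.163627) → (1.944682, 1.199889)
(x(0.48), y(0.48)) ≈ (1.9447, 1.1999)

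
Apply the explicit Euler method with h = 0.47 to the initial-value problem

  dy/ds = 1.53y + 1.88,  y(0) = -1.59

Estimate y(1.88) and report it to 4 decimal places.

-4.3838

Euler: y_{n+1} = y_n + h·f(s_n, y_n).
s=0.000000, y=-1.590000: f=-0.552700 → y ← -1.590000 + 0.47·(-0.552700) = -1.849769
s=0.470000, y=-1.849769: f=-0.950147 → y ← -1.849769 + 0.47·(-0.950147) = -2.296338
s=0.940000, y=-2.296338: f=-1.633397 → y ← -2.296338 + 0.47·(-1.633397) = -3.064034
s=1.410000, y=-3.064034: f=-2.807973 → y ← -3.064034 + 0.47·(-2.807973) = -4.383782
y(1.88) ≈ -4.3838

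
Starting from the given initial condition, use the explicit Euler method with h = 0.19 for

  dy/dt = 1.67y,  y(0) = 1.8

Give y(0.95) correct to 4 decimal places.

7.1400

Euler: y_{n+1} = y_n + h·f(t_n, y_n).
t=0.000000, y=1.800000: f=3.006000 → y ← 1.800000 + 0.19·3.006000 = 2.371140
t=0.190000, y=2.371140: f=3.959804 → y ← 2.371140 + 0.19·3.959804 = 3.123503
t=0.380000, y=3.123503: f=5.216250 → y ← 3.123503 + 0.19·5.216250 = 4.114590
t=0.570000, y=4.114590: f=6.871366 → y ← 4.114590 + 0.19·6.871366 = 5.420150
t=0.760000, y=5.420150: f=9.051650 → y ← 5.420150 + 0.19·9.051650 = 7.139963
y(0.95) ≈ 7.1400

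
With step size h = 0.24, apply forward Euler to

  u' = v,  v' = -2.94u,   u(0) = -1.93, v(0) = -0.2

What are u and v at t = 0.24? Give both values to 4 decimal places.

-1.9780, 1.1618

Euler on (u,v): u_{n+1} = u_n + h·u', v_{n+1} = v_n + h·v'.
0.000000: (-1.930000, -0.200000); f=(-0.200000, 5.674200) → (-1.978000, 1.161808)
(u(0.24), v(0.24)) ≈ (-1.9780, 1.1618)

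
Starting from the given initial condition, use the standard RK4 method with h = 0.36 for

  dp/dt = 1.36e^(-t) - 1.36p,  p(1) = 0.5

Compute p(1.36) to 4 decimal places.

RK4: k1 = f(t_n, p_n); k2 = f(t_n + h/2, p_n + (h/2)·k1); k3 = f(t_n + h/2, p_n + (h/2)·k2); k4 = f(t_n + h, p_n + h·k3); p_{n+1} = p_n + (h/6)·(k1 + 2k2 + 2k3 + k4).
t=1.000000, p=0.500000:
  k1 = f(1.000000, 0.500000) = -0.179684
  k2 = f(1.180000, 0.467657) = -0.218114
  k3 = f(1.180000, 0.460739) = -0.208707
  k4 = f(1.360000, 0.424866) = -0.228759
  p ← 0.500000 + (0.36/6)·(k1 + 2k2 + 2k3 + k4) = 0.424275
p(1.36) ≈ 0.4243

0.4243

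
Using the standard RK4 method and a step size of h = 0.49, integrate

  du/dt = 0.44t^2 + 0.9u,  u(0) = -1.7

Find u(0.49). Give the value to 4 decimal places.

-2.6226

RK4: k1 = f(t_n, u_n); k2 = f(t_n + h/2, u_n + (h/2)·k1); k3 = f(t_n + h/2, u_n + (h/2)·k2); k4 = f(t_n + h, u_n + h·k3); u_{n+1} = u_n + (h/6)·(k1 + 2k2 + 2k3 + k4).
t=0.000000, u=-1.700000:
  k1 = f(0.000000, -1.700000) = -1.530000
  k2 = f(0.245000, -2.074850) = -1.840954
  k3 = f(0.245000, -2.151034) = -1.909519
  k4 = f(0.490000, -2.635664) = -2.266454
  u ← -1.700000 + (0.49/6)·(k1 + 2k2 + 2k3 + k4) = -2.622621
u(0.49) ≈ -2.6226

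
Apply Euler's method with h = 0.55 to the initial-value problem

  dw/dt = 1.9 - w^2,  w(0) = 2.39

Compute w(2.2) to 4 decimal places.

1.3564

Euler: w_{n+1} = w_n + h·f(t_n, w_n).
t=0.000000, w=2.390000: f=-3.812100 → w ← 2.390000 + 0.55·(-3.812100) = 0.293345
t=0.550000, w=0.293345: f=1.813949 → w ← 0.293345 + 0.55·1.813949 = 1.291017
t=1.100000, w=1.291017: f=0.233276 → w ← 1.291017 + 0.55·0.233276 = 1.419318
t=1.650000, w=1.419318: f=-0.114465 → w ← 1.419318 + 0.55·(-0.114465) = 1.356363
w(2.2) ≈ 1.3564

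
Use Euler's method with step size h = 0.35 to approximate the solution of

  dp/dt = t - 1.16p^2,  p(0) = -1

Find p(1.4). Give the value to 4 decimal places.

-8.5254

Euler: p_{n+1} = p_n + h·f(t_n, p_n).
t=0.000000, p=-1.000000: f=-1.160000 → p ← -1.000000 + 0.35·(-1.160000) = -1.406000
t=0.350000, p=-1.406000: f=-1.943130 → p ← -1.406000 + 0.35·(-1.943130) = -2.086095
t=0.700000, p=-2.086095: f=-4.348081 → p ← -2.086095 + 0.35·(-4.348081) = -3.607924
t=1.050000, p=-3.607924: f=-14.049853 → p ← -3.607924 + 0.35·(-14.049853) = -8.525372
p(1.4) ≈ -8.5254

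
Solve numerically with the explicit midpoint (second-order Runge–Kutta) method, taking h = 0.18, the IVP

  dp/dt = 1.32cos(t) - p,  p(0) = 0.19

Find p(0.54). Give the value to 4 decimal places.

Midpoint: k1 = f(t_n, p_n); k2 = f(t_n + h/2, p_n + (h/2)·k1); p_{n+1} = p_n + h·k2.
t=0.000000, p=0.190000:
  k1 = f(0.000000, 0.190000) = 1.130000
  k2 = f(0.090000, 0.291700) = 1.022958
  p ← 0.190000 + 0.18·1.022958 = 0.374132
t=0.180000, p=0.374132:
  k1 = f(0.180000, 0.374132) = 0.924541
  k2 = f(0.270000, 0.457341) = 0.814836
  p ← 0.374132 + 0.18·0.814836 = 0.520803
t=0.360000, p=0.520803:
  k1 = f(0.360000, 0.520803) = 0.714581
  k2 = f(0.450000, 0.585115) = 0.603475
  p ← 0.520803 + 0.18·0.603475 = 0.629428
p(0.54) ≈ 0.6294

0.6294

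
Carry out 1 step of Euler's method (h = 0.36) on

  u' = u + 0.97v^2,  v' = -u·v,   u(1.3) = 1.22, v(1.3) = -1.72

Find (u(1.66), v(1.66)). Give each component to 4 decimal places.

2.6923, -0.9646

Euler on (u,v): u_{n+1} = u_n + h·u', v_{n+1} = v_n + h·v'.
1.300000: (1.220000, -1.720000); f=(4.089648, 2.098400) → (2.692273, -0.964576)
(u(1.66), v(1.66)) ≈ (2.6923, -0.9646)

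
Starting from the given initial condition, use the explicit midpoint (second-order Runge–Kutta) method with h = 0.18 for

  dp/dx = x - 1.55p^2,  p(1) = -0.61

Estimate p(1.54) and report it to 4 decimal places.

Midpoint: k1 = f(x_n, p_n); k2 = f(x_n + h/2, p_n + (h/2)·k1); p_{n+1} = p_n + h·k2.
x=1.000000, p=-0.610000:
  k1 = f(1.000000, -0.610000) = 0.423245
  k2 = f(1.090000, -0.571908) = 0.583028
  p ← -0.610000 + 0.18·0.583028 = -0.505055
x=1.180000, p=-0.505055:
  k1 = f(1.180000, -0.505055) = 0.784625
  k2 = f(1.270000, -0.434439) = 0.977458
  p ← -0.505055 + 0.18·0.977458 = -0.329113
x=1.360000, p=-0.329113:
  k1 = f(1.360000, -0.329113) = 1.192112
  k2 = f(1.450000, -0.221823) = 1.373732
  p ← -0.329113 + 0.18·1.373732 = -0.081841
p(1.54) ≈ -0.0818

-0.0818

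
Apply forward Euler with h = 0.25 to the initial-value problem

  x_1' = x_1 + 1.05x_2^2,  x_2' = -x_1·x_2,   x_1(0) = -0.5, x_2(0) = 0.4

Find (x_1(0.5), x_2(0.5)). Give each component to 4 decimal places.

Euler on (x_1,x_2): x_1_{n+1} = x_1_n + h·x_1', x_2_{n+1} = x_2_n + h·x_2'.
0.000000: (-0.500000, 0.400000); f=(-0.332000, 0.200000) → (-0.583000, 0.450000)
0.250000: (-0.583000, 0.450000); f=(-0.370375, 0.262350) → (-0.675594, 0.515587)
(x_1(0.5), x_2(0.5)) ≈ (-0.6756, 0.5156)

-0.6756, 0.5156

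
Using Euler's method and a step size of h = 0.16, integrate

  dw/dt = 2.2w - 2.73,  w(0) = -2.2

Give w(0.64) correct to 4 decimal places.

-10.2560

Euler: w_{n+1} = w_n + h·f(t_n, w_n).
t=0.000000, w=-2.200000: f=-7.570000 → w ← -2.200000 + 0.16·(-7.570000) = -3.411200
t=0.160000, w=-3.411200: f=-10.234640 → w ← -3.411200 + 0.16·(-10.234640) = -5.048742
t=0.320000, w=-5.048742: f=-13.837233 → w ← -5.048742 + 0.16·(-13.837233) = -7.262700
t=0.480000, w=-7.262700: f=-18.707939 → w ← -7.262700 + 0.16·(-18.707939) = -10.255970
w(0.64) ≈ -10.2560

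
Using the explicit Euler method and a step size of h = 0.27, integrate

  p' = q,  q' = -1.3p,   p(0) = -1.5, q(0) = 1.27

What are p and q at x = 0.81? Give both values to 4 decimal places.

Euler on (p,q): p_{n+1} = p_n + h·p', q_{n+1} = q_n + h·q'.
0.000000: (-1.500000, 1.270000); f=(1.270000, 1.950000) → (-1.157100, 1.796500)
0.270000: (-1.157100, 1.796500); f=(1.796500, 1.504230) → (-0.672045, 2.202642)
0.540000: (-0.672045, 2.202642); f=(2.202642, 0.873659) → (-0.077332, 2.438530)
(p(0.81), q(0.81)) ≈ (-0.0773, 2.4385)

-0.0773, 2.4385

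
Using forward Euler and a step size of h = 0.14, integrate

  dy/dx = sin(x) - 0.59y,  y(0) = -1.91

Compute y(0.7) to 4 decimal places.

-1.0668

Euler: y_{n+1} = y_n + h·f(x_n, y_n).
x=0.000000, y=-1.910000: f=1.126900 → y ← -1.910000 + 0.14·1.126900 = -1.752234
x=0.140000, y=-1.752234: f=1.173361 → y ← -1.752234 + 0.14·1.173361 = -1.587963
x=0.280000, y=-1.587963: f=1.213254 → y ← -1.587963 + 0.14·1.213254 = -1.418108
x=0.420000, y=-1.418108: f=1.244444 → y ← -1.418108 + 0.14·1.244444 = -1.243886
x=0.560000, y=-1.243886: f=1.265079 → y ← -1.243886 + 0.14·1.265079 = -1.066775
y(0.7) ≈ -1.0668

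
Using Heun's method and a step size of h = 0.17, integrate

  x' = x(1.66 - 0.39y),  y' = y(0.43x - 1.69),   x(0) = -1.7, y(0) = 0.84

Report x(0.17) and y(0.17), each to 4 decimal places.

-2.1526, 0.5585

Heun on (x,y): k1 = f(t_n, state_n); k2 = f(t_n + h, state_n + h·k1); state_{n+1} = state_n + (h/2)·(k1 + k2).
0.000000: (-1.700000, 0.840000)
  k1 = (-2.265080, -2.033640)
  predictor → (-2.085064, 0.494281)
  k2 = (-3.059269, -1.278497)
  → (-2.152570, 0.558468)
(x(0.17), y(0.17)) ≈ (-2.1526, 0.5585)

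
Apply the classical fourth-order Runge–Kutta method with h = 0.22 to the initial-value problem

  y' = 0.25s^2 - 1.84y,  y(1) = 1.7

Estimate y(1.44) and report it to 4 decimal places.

0.8756

RK4: k1 = f(s_n, y_n); k2 = f(s_n + h/2, y_n + (h/2)·k1); k3 = f(s_n + h/2, y_n + (h/2)·k2); k4 = f(s_n + h, y_n + h·k3); y_{n+1} = y_n + (h/6)·(k1 + 2k2 + 2k3 + k4).
s=1.000000, y=1.700000:
  k1 = f(1.000000, 1.700000) = -2.878000
  k2 = f(1.110000, 1.383420) = -2.237468
  k3 = f(1.110000, 1.453879) = -2.367112
  k4 = f(1.220000, 1.179235) = -1.797693
  y ← 1.700000 + (0.22/6)·(k1 + 2k2 + 2k3 + k4) = 1.190889
s=1.220000, y=1.190889:
  k1 = f(1.220000, 1.190889) = -1.819135
  k2 = f(1.330000, 0.990784) = -1.380817
  k3 = f(1.330000, 1.038999) = -1.469533
  k4 = f(1.440000, 0.867592) = -1.077968
  y ← 1.190889 + (0.22/6)·(k1 + 2k2 + 2k3 + k4) = 0.875636
y(1.44) ≈ 0.8756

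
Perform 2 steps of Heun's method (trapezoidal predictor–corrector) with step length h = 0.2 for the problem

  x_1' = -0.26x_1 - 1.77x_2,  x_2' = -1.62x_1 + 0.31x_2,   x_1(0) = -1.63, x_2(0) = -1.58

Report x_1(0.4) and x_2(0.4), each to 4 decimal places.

-0.6446, -1.0400

Heun on (x_1,x_2): k1 = f(t_n, state_n); k2 = f(t_n + h, state_n + h·k1); state_{n+1} = state_n + (h/2)·(k1 + k2).
0.000000: (-1.630000, -1.580000)
  k1 = (3.220400, 2.150800)
  predictor → (-0.985920, -1.149840)
  k2 = (2.291556, 1.240740)
  → (-1.078804, -1.240846)
0.200000: (-1.078804, -1.240846)
  k1 = (2.476787, 1.363001)
  predictor → (-0.583447, -0.968246)
  k2 = (1.865491, 0.645028)
  → (-0.644577, -1.040043)
(x_1(0.4), x_2(0.4)) ≈ (-0.6446, -1.0400)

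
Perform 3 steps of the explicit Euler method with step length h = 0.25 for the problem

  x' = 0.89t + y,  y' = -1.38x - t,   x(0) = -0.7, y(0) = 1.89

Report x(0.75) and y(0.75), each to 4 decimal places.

Euler on (x,y): x_{n+1} = x_n + h·x', y_{n+1} = y_n + h·y'.
0.000000: (-0.700000, 1.890000); f=(1.890000, 0.966000) → (-0.227500, 2.131500)
0.250000: (-0.227500, 2.131500); f=(2.354000, 0.063950) → (0.361000, 2.147487)
0.500000: (0.361000, 2.147487); f=(2.592487, -0.998180) → (1.009122, 1.897943)
(x(0.75), y(0.75)) ≈ (1.0091, 1.8979)

1.0091, 1.8979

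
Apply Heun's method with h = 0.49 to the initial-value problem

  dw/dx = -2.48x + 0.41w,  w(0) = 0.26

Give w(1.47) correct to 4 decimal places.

-2.7425

Heun: k1 = f(x_n, w_n); k2 = f(x_n + h, w_n + h·k1); w_{n+1} = w_n + (h/2)·(k1 + k2).
x=0.000000, w=0.260000:
  k1 = f(0.000000, 0.260000) = 0.106600
  k2 = f(0.490000, 0.312234) = -1.087184
  w ← 0.260000 + (0.49/2)·(0.106600 + (-1.087184)) = 0.019757
x=0.490000, w=0.019757:
  k1 = f(0.490000, 0.019757) = -1.207100
  k2 = f(0.980000, -0.571722) = -2.664806
  w ← 0.019757 + (0.49/2)·(-1.207100 + (-2.664806)) = -0.928860
x=0.980000, w=-0.928860:
  k1 = f(0.980000, -0.928860) = -2.811233
  k2 = f(1.470000, -2.306364) = -4.591209
  w ← -0.928860 + (0.49/2)·(-2.811233 + (-4.591209)) = -2.742458
w(1.47) ≈ -2.7425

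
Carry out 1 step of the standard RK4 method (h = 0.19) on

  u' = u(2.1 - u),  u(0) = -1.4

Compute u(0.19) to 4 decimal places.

-3.0884

RK4: k1 = f(x_n, u_n); k2 = f(x_n + h/2, u_n + (h/2)·k1); k3 = f(x_n + h/2, u_n + (h/2)·k2); k4 = f(x_n + h, u_n + h·k3); u_{n+1} = u_n + (h/6)·(k1 + 2k2 + 2k3 + k4).
x=0.000000, u=-1.400000:
  k1 = f(0.000000, -1.400000) = -4.900000
  k2 = f(0.095000, -1.865500) = -7.397640
  k3 = f(0.095000, -2.102776) = -8.837495
  k4 = f(0.190000, -3.079124) = -15.947166
  u ← -1.400000 + (0.19/6)·(k1 + 2k2 + 2k3 + k4) = -3.088386
u(0.19) ≈ -3.0884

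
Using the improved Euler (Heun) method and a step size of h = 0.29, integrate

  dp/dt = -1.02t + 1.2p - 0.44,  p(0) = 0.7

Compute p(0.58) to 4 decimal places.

0.8240

Heun: k1 = f(t_n, p_n); k2 = f(t_n + h, p_n + h·k1); p_{n+1} = p_n + (h/2)·(k1 + k2).
t=0.000000, p=0.700000:
  k1 = f(0.000000, 0.700000) = 0.400000
  k2 = f(0.290000, 0.816000) = 0.243400
  p ← 0.700000 + (0.29/2)·(0.400000 + 0.243400) = 0.793293
t=0.290000, p=0.793293:
  k1 = f(0.290000, 0.793293) = 0.216152
  k2 = f(0.580000, 0.855977) = -0.004428
  p ← 0.793293 + (0.29/2)·(0.216152 + (-0.004428)) = 0.823993
p(0.58) ≈ 0.8240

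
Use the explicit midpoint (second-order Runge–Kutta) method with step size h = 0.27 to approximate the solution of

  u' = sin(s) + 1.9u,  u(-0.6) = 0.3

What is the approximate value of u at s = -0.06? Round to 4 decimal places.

0.4732

Midpoint: k1 = f(s_n, u_n); k2 = f(s_n + h/2, u_n + (h/2)·k1); u_{n+1} = u_n + h·k2.
s=-0.600000, u=0.300000:
  k1 = f(-0.600000, 0.300000) = 0.005358
  k2 = f(-0.465000, 0.300723) = 0.122951
  u ← 0.300000 + 0.27·0.122951 = 0.333197
s=-0.330000, u=0.333197:
  k1 = f(-0.330000, 0.333197) = 0.309031
  k2 = f(-0.195000, 0.374916) = 0.518574
  u ← 0.333197 + 0.27·0.518574 = 0.473212
u(-0.06) ≈ 0.4732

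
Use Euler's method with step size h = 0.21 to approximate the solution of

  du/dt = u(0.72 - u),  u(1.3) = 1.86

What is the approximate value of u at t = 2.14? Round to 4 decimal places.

1.0014

Euler: u_{n+1} = u_n + h·f(t_n, u_n).
t=1.300000, u=1.860000: f=-2.120400 → u ← 1.860000 + 0.21·(-2.120400) = 1.414716
t=1.510000, u=1.414716: f=-0.982826 → u ← 1.414716 + 0.21·(-0.982826) = 1.208323
t=1.720000, u=1.208323: f=-0.590051 → u ← 1.208323 + 0.21·(-0.590051) = 1.084412
t=1.930000, u=1.084412: f=-0.395172 → u ← 1.084412 + 0.21·(-0.395172) = 1.001426
u(2.14) ≈ 1.0014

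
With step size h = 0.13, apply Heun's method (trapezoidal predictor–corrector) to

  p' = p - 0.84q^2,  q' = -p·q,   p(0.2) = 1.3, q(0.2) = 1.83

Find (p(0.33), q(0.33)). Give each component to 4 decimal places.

1.1471, 1.5663

Heun on (p,q): k1 = f(t_n, state_n); k2 = f(t_n + h, state_n + h·k1); state_{n+1} = state_n + (h/2)·(k1 + k2).
0.200000: (1.300000, 1.830000)
  k1 = (-1.513076, -2.379000)
  predictor → (1.103300, 1.520730)
  k2 = (-0.839300, -1.677822)
  → (1.147096, 1.566307)
(p(0.33), q(0.33)) ≈ (1.1471, 1.5663)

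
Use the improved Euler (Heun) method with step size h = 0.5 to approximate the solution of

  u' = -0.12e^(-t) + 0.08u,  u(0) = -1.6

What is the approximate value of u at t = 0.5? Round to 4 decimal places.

-1.7147

Heun: k1 = f(t_n, u_n); k2 = f(t_n + h, u_n + h·k1); u_{n+1} = u_n + (h/2)·(k1 + k2).
t=0.000000, u=-1.600000:
  k1 = f(0.000000, -1.600000) = -0.248000
  k2 = f(0.500000, -1.724000) = -0.210704
  u ← -1.600000 + (0.5/2)·(-0.248000 + (-0.210704)) = -1.714676
u(0.5) ≈ -1.7147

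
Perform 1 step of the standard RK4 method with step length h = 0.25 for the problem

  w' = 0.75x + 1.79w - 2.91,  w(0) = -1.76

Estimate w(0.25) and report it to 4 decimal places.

RK4: k1 = f(x_n, w_n); k2 = f(x_n + h/2, w_n + (h/2)·k1); k3 = f(x_n + h/2, w_n + (h/2)·k2); k4 = f(x_n + h, w_n + h·k3); w_{n+1} = w_n + (h/6)·(k1 + 2k2 + 2k3 + k4).
x=0.000000, w=-1.760000:
  k1 = f(0.000000, -1.760000) = -6.060400
  k2 = f(0.125000, -2.517550) = -7.322665
  k3 = f(0.125000, -2.675333) = -7.605096
  k4 = f(0.250000, -3.661274) = -9.276181
  w ← -1.760000 + (0.25/6)·(k1 + 2k2 + 2k3 + k4) = -3.643004
w(0.25) ≈ -3.6430

-3.6430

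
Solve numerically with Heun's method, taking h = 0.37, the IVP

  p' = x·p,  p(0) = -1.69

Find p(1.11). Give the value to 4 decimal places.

Heun: k1 = f(x_n, p_n); k2 = f(x_n + h, p_n + h·k1); p_{n+1} = p_n + (h/2)·(k1 + k2).
x=0.000000, p=-1.690000:
  k1 = f(0.000000, -1.690000) = 0.000000
  k2 = f(0.370000, -1.690000) = -0.625300
  p ← -1.690000 + (0.37/2)·(0.000000 + (-0.625300)) = -1.805681
x=0.370000, p=-1.805681:
  k1 = f(0.370000, -1.805681) = -0.668102
  k2 = f(0.740000, -2.052878) = -1.519130
  p ← -1.805681 + (0.37/2)·(-0.668102 + (-1.519130)) = -2.210318
x=0.740000, p=-2.210318:
  k1 = f(0.740000, -2.210318) = -1.635636
  k2 = f(1.110000, -2.815504) = -3.125209
  p ← -2.210318 + (0.37/2)·(-1.635636 + (-3.125209)) = -3.091075
p(1.11) ≈ -3.0911

-3.0911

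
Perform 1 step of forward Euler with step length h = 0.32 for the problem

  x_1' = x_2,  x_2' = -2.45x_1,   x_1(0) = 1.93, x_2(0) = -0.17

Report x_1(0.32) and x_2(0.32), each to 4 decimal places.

Euler on (x_1,x_2): x_1_{n+1} = x_1_n + h·x_1', x_2_{n+1} = x_2_n + h·x_2'.
0.000000: (1.930000, -0.170000); f=(-0.170000, -4.728500) → (1.875600, -1.683120)
(x_1(0.32), x_2(0.32)) ≈ (1.8756, -1.6831)

1.8756, -1.6831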